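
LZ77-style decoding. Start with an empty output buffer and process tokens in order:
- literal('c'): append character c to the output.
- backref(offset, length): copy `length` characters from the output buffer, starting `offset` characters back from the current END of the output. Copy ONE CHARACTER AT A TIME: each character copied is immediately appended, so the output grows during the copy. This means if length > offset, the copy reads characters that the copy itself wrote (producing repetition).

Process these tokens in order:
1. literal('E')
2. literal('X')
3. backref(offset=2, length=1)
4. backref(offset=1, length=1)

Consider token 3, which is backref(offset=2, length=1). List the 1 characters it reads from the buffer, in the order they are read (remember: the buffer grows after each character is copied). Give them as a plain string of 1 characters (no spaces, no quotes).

Answer: E

Derivation:
Token 1: literal('E'). Output: "E"
Token 2: literal('X'). Output: "EX"
Token 3: backref(off=2, len=1). Buffer before: "EX" (len 2)
  byte 1: read out[0]='E', append. Buffer now: "EXE"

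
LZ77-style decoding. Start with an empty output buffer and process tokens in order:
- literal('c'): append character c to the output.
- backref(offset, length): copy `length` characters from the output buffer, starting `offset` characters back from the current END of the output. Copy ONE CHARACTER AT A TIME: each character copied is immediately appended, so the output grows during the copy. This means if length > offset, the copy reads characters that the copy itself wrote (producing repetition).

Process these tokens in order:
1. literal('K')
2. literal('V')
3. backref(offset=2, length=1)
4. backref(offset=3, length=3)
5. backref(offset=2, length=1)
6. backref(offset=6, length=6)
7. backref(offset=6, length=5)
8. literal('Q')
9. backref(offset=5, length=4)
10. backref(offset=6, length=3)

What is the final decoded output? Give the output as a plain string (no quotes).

Token 1: literal('K'). Output: "K"
Token 2: literal('V'). Output: "KV"
Token 3: backref(off=2, len=1). Copied 'K' from pos 0. Output: "KVK"
Token 4: backref(off=3, len=3). Copied 'KVK' from pos 0. Output: "KVKKVK"
Token 5: backref(off=2, len=1). Copied 'V' from pos 4. Output: "KVKKVKV"
Token 6: backref(off=6, len=6). Copied 'VKKVKV' from pos 1. Output: "KVKKVKVVKKVKV"
Token 7: backref(off=6, len=5). Copied 'VKKVK' from pos 7. Output: "KVKKVKVVKKVKVVKKVK"
Token 8: literal('Q'). Output: "KVKKVKVVKKVKVVKKVKQ"
Token 9: backref(off=5, len=4). Copied 'KKVK' from pos 14. Output: "KVKKVKVVKKVKVVKKVKQKKVK"
Token 10: backref(off=6, len=3). Copied 'KQK' from pos 17. Output: "KVKKVKVVKKVKVVKKVKQKKVKKQK"

Answer: KVKKVKVVKKVKVVKKVKQKKVKKQK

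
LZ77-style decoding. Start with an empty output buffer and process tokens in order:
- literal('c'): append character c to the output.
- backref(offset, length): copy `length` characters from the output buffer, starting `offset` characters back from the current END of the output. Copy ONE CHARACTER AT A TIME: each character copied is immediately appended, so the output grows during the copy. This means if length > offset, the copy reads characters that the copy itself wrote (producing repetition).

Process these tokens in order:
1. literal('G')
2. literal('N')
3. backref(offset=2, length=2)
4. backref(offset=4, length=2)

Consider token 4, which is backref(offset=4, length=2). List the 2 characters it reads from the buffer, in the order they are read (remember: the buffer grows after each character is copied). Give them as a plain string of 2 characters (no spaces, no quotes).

Token 1: literal('G'). Output: "G"
Token 2: literal('N'). Output: "GN"
Token 3: backref(off=2, len=2). Copied 'GN' from pos 0. Output: "GNGN"
Token 4: backref(off=4, len=2). Buffer before: "GNGN" (len 4)
  byte 1: read out[0]='G', append. Buffer now: "GNGNG"
  byte 2: read out[1]='N', append. Buffer now: "GNGNGN"

Answer: GN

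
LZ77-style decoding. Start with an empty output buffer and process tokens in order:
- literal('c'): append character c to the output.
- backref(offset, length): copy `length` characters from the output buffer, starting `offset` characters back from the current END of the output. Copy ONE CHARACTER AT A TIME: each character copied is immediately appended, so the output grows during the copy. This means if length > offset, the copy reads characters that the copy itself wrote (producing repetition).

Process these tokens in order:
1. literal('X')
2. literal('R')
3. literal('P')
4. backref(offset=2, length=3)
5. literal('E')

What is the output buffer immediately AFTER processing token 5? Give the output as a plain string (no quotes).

Token 1: literal('X'). Output: "X"
Token 2: literal('R'). Output: "XR"
Token 3: literal('P'). Output: "XRP"
Token 4: backref(off=2, len=3) (overlapping!). Copied 'RPR' from pos 1. Output: "XRPRPR"
Token 5: literal('E'). Output: "XRPRPRE"

Answer: XRPRPRE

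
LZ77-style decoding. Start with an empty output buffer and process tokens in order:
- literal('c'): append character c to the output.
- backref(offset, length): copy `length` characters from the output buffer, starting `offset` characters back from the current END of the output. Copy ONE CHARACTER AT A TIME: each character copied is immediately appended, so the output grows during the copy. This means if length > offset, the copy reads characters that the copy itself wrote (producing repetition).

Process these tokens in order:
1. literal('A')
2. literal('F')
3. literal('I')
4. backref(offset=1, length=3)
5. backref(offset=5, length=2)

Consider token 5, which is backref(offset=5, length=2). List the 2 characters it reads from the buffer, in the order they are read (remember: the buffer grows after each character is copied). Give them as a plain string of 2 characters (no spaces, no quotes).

Answer: FI

Derivation:
Token 1: literal('A'). Output: "A"
Token 2: literal('F'). Output: "AF"
Token 3: literal('I'). Output: "AFI"
Token 4: backref(off=1, len=3) (overlapping!). Copied 'III' from pos 2. Output: "AFIIII"
Token 5: backref(off=5, len=2). Buffer before: "AFIIII" (len 6)
  byte 1: read out[1]='F', append. Buffer now: "AFIIIIF"
  byte 2: read out[2]='I', append. Buffer now: "AFIIIIFI"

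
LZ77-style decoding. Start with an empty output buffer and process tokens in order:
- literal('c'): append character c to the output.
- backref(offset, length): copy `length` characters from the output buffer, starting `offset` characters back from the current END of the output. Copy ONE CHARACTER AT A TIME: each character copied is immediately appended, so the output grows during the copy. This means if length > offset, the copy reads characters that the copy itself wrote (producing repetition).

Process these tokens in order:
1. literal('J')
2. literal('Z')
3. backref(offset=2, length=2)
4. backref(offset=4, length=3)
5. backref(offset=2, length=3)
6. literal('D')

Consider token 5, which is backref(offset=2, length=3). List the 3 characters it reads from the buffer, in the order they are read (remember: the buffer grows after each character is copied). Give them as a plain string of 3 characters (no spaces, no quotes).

Token 1: literal('J'). Output: "J"
Token 2: literal('Z'). Output: "JZ"
Token 3: backref(off=2, len=2). Copied 'JZ' from pos 0. Output: "JZJZ"
Token 4: backref(off=4, len=3). Copied 'JZJ' from pos 0. Output: "JZJZJZJ"
Token 5: backref(off=2, len=3). Buffer before: "JZJZJZJ" (len 7)
  byte 1: read out[5]='Z', append. Buffer now: "JZJZJZJZ"
  byte 2: read out[6]='J', append. Buffer now: "JZJZJZJZJ"
  byte 3: read out[7]='Z', append. Buffer now: "JZJZJZJZJZ"

Answer: ZJZ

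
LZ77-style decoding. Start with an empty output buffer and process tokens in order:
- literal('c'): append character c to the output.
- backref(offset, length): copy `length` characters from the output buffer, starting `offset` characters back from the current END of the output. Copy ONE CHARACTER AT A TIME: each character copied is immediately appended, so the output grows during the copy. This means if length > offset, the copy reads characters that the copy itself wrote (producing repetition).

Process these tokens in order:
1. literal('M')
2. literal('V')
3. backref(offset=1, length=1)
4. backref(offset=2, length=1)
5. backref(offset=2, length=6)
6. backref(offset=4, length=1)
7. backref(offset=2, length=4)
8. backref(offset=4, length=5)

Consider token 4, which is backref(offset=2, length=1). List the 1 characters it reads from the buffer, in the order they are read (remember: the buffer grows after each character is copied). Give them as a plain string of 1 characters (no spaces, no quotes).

Token 1: literal('M'). Output: "M"
Token 2: literal('V'). Output: "MV"
Token 3: backref(off=1, len=1). Copied 'V' from pos 1. Output: "MVV"
Token 4: backref(off=2, len=1). Buffer before: "MVV" (len 3)
  byte 1: read out[1]='V', append. Buffer now: "MVVV"

Answer: V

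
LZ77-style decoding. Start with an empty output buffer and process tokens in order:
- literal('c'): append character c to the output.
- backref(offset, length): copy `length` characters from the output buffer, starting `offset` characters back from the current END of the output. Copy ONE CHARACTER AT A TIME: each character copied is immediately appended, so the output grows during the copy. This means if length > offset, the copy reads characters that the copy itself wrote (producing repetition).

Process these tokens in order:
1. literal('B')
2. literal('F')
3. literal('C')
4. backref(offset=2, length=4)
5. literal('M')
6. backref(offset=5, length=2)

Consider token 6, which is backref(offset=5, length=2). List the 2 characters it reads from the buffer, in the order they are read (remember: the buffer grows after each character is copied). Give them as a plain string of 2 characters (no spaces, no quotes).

Answer: FC

Derivation:
Token 1: literal('B'). Output: "B"
Token 2: literal('F'). Output: "BF"
Token 3: literal('C'). Output: "BFC"
Token 4: backref(off=2, len=4) (overlapping!). Copied 'FCFC' from pos 1. Output: "BFCFCFC"
Token 5: literal('M'). Output: "BFCFCFCM"
Token 6: backref(off=5, len=2). Buffer before: "BFCFCFCM" (len 8)
  byte 1: read out[3]='F', append. Buffer now: "BFCFCFCMF"
  byte 2: read out[4]='C', append. Buffer now: "BFCFCFCMFC"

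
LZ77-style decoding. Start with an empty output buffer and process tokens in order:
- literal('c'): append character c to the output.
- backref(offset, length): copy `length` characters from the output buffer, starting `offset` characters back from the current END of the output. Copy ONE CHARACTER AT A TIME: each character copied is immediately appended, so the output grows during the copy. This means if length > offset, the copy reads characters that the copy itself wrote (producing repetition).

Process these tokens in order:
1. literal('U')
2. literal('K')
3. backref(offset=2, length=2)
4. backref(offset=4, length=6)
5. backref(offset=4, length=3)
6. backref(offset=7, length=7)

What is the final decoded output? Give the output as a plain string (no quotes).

Answer: UKUKUKUKUKUKUUKUKUKU

Derivation:
Token 1: literal('U'). Output: "U"
Token 2: literal('K'). Output: "UK"
Token 3: backref(off=2, len=2). Copied 'UK' from pos 0. Output: "UKUK"
Token 4: backref(off=4, len=6) (overlapping!). Copied 'UKUKUK' from pos 0. Output: "UKUKUKUKUK"
Token 5: backref(off=4, len=3). Copied 'UKU' from pos 6. Output: "UKUKUKUKUKUKU"
Token 6: backref(off=7, len=7). Copied 'UKUKUKU' from pos 6. Output: "UKUKUKUKUKUKUUKUKUKU"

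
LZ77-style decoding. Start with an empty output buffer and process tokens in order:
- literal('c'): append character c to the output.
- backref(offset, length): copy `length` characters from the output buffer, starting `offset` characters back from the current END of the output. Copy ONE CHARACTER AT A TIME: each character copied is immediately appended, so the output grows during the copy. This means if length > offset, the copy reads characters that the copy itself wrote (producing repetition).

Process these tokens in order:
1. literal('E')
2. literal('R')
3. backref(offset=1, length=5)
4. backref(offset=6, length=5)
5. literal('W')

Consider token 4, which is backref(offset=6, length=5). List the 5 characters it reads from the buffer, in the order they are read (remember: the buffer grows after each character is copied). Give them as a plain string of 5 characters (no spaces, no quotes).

Token 1: literal('E'). Output: "E"
Token 2: literal('R'). Output: "ER"
Token 3: backref(off=1, len=5) (overlapping!). Copied 'RRRRR' from pos 1. Output: "ERRRRRR"
Token 4: backref(off=6, len=5). Buffer before: "ERRRRRR" (len 7)
  byte 1: read out[1]='R', append. Buffer now: "ERRRRRRR"
  byte 2: read out[2]='R', append. Buffer now: "ERRRRRRRR"
  byte 3: read out[3]='R', append. Buffer now: "ERRRRRRRRR"
  byte 4: read out[4]='R', append. Buffer now: "ERRRRRRRRRR"
  byte 5: read out[5]='R', append. Buffer now: "ERRRRRRRRRRR"

Answer: RRRRR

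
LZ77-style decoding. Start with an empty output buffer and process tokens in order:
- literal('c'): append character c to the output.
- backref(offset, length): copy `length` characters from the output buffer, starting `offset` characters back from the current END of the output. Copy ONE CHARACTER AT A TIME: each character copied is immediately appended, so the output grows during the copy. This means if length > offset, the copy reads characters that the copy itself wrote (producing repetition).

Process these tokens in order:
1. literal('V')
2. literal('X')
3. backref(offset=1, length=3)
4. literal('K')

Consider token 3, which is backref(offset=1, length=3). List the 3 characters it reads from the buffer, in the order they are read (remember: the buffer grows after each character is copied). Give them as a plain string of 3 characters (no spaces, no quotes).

Answer: XXX

Derivation:
Token 1: literal('V'). Output: "V"
Token 2: literal('X'). Output: "VX"
Token 3: backref(off=1, len=3). Buffer before: "VX" (len 2)
  byte 1: read out[1]='X', append. Buffer now: "VXX"
  byte 2: read out[2]='X', append. Buffer now: "VXXX"
  byte 3: read out[3]='X', append. Buffer now: "VXXXX"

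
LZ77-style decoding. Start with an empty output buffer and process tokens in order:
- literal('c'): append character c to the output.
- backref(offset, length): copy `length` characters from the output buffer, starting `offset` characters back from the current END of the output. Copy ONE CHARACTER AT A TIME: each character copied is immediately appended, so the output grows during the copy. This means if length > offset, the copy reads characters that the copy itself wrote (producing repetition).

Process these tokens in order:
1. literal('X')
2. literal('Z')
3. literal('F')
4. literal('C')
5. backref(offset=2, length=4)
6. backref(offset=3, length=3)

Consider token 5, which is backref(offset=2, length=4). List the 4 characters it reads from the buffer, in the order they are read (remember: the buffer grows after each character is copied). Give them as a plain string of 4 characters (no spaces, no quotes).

Token 1: literal('X'). Output: "X"
Token 2: literal('Z'). Output: "XZ"
Token 3: literal('F'). Output: "XZF"
Token 4: literal('C'). Output: "XZFC"
Token 5: backref(off=2, len=4). Buffer before: "XZFC" (len 4)
  byte 1: read out[2]='F', append. Buffer now: "XZFCF"
  byte 2: read out[3]='C', append. Buffer now: "XZFCFC"
  byte 3: read out[4]='F', append. Buffer now: "XZFCFCF"
  byte 4: read out[5]='C', append. Buffer now: "XZFCFCFC"

Answer: FCFC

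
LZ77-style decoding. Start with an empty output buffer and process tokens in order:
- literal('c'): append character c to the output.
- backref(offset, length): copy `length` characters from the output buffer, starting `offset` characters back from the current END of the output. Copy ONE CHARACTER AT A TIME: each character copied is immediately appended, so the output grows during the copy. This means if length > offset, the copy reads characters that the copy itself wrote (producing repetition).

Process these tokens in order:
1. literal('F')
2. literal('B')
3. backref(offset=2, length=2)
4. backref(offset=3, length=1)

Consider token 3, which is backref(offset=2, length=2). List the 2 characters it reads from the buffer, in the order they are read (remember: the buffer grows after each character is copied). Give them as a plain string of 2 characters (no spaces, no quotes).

Token 1: literal('F'). Output: "F"
Token 2: literal('B'). Output: "FB"
Token 3: backref(off=2, len=2). Buffer before: "FB" (len 2)
  byte 1: read out[0]='F', append. Buffer now: "FBF"
  byte 2: read out[1]='B', append. Buffer now: "FBFB"

Answer: FB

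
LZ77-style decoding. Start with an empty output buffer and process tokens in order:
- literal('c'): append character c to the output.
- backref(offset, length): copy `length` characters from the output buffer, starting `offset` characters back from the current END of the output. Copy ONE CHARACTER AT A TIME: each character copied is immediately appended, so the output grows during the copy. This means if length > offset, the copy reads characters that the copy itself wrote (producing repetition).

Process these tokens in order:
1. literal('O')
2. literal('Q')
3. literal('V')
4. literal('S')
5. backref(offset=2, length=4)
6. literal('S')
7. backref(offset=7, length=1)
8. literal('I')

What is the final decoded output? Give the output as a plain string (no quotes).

Token 1: literal('O'). Output: "O"
Token 2: literal('Q'). Output: "OQ"
Token 3: literal('V'). Output: "OQV"
Token 4: literal('S'). Output: "OQVS"
Token 5: backref(off=2, len=4) (overlapping!). Copied 'VSVS' from pos 2. Output: "OQVSVSVS"
Token 6: literal('S'). Output: "OQVSVSVSS"
Token 7: backref(off=7, len=1). Copied 'V' from pos 2. Output: "OQVSVSVSSV"
Token 8: literal('I'). Output: "OQVSVSVSSVI"

Answer: OQVSVSVSSVI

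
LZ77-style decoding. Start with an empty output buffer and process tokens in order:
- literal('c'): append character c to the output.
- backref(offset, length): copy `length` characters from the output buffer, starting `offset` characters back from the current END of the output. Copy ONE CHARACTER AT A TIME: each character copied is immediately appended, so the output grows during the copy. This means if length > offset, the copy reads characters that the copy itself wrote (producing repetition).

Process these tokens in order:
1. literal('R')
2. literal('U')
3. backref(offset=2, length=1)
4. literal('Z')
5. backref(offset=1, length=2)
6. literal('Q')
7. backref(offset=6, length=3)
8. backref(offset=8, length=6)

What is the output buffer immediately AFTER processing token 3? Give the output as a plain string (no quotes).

Token 1: literal('R'). Output: "R"
Token 2: literal('U'). Output: "RU"
Token 3: backref(off=2, len=1). Copied 'R' from pos 0. Output: "RUR"

Answer: RUR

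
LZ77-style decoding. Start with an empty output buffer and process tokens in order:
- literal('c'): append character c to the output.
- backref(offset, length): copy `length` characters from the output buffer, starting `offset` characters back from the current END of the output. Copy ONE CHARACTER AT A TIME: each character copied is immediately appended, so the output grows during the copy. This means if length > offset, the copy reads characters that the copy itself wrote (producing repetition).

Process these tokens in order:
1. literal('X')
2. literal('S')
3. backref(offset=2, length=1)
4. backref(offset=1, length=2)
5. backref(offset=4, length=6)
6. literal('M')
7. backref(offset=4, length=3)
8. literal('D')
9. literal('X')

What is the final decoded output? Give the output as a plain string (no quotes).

Answer: XSXXXSXXXSXMXSXDX

Derivation:
Token 1: literal('X'). Output: "X"
Token 2: literal('S'). Output: "XS"
Token 3: backref(off=2, len=1). Copied 'X' from pos 0. Output: "XSX"
Token 4: backref(off=1, len=2) (overlapping!). Copied 'XX' from pos 2. Output: "XSXXX"
Token 5: backref(off=4, len=6) (overlapping!). Copied 'SXXXSX' from pos 1. Output: "XSXXXSXXXSX"
Token 6: literal('M'). Output: "XSXXXSXXXSXM"
Token 7: backref(off=4, len=3). Copied 'XSX' from pos 8. Output: "XSXXXSXXXSXMXSX"
Token 8: literal('D'). Output: "XSXXXSXXXSXMXSXD"
Token 9: literal('X'). Output: "XSXXXSXXXSXMXSXDX"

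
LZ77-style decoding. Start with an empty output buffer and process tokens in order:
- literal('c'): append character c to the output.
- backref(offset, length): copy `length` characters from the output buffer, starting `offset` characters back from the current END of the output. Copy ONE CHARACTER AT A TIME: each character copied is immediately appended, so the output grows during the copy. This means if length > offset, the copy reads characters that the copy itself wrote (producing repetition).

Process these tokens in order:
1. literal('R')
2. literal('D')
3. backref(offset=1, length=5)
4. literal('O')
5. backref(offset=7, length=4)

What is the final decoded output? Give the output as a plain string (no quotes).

Token 1: literal('R'). Output: "R"
Token 2: literal('D'). Output: "RD"
Token 3: backref(off=1, len=5) (overlapping!). Copied 'DDDDD' from pos 1. Output: "RDDDDDD"
Token 4: literal('O'). Output: "RDDDDDDO"
Token 5: backref(off=7, len=4). Copied 'DDDD' from pos 1. Output: "RDDDDDDODDDD"

Answer: RDDDDDDODDDD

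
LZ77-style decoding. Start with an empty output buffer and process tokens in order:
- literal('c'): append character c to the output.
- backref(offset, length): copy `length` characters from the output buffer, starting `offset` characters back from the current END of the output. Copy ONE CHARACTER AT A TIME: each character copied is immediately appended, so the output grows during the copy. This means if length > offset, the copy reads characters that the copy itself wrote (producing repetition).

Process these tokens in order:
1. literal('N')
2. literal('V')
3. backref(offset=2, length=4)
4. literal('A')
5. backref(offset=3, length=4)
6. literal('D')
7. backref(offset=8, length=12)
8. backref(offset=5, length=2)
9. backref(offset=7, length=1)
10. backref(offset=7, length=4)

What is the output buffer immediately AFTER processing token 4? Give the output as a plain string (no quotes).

Token 1: literal('N'). Output: "N"
Token 2: literal('V'). Output: "NV"
Token 3: backref(off=2, len=4) (overlapping!). Copied 'NVNV' from pos 0. Output: "NVNVNV"
Token 4: literal('A'). Output: "NVNVNVA"

Answer: NVNVNVA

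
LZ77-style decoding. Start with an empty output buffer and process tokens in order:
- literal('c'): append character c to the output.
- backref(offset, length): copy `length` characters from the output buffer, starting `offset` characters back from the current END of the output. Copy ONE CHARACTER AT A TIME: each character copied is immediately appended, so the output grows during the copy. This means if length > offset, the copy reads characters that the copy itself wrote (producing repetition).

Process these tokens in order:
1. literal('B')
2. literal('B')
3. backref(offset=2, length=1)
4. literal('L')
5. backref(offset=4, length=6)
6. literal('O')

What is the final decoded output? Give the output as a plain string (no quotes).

Answer: BBBLBBBLBBO

Derivation:
Token 1: literal('B'). Output: "B"
Token 2: literal('B'). Output: "BB"
Token 3: backref(off=2, len=1). Copied 'B' from pos 0. Output: "BBB"
Token 4: literal('L'). Output: "BBBL"
Token 5: backref(off=4, len=6) (overlapping!). Copied 'BBBLBB' from pos 0. Output: "BBBLBBBLBB"
Token 6: literal('O'). Output: "BBBLBBBLBBO"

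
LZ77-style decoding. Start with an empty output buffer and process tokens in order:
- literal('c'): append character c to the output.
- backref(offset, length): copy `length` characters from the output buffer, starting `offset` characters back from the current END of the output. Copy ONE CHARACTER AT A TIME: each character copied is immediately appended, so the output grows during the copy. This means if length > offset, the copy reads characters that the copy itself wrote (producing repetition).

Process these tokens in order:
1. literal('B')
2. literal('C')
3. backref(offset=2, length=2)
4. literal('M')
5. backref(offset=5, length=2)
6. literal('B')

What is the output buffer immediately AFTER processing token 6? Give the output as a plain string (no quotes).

Answer: BCBCMBCB

Derivation:
Token 1: literal('B'). Output: "B"
Token 2: literal('C'). Output: "BC"
Token 3: backref(off=2, len=2). Copied 'BC' from pos 0. Output: "BCBC"
Token 4: literal('M'). Output: "BCBCM"
Token 5: backref(off=5, len=2). Copied 'BC' from pos 0. Output: "BCBCMBC"
Token 6: literal('B'). Output: "BCBCMBCB"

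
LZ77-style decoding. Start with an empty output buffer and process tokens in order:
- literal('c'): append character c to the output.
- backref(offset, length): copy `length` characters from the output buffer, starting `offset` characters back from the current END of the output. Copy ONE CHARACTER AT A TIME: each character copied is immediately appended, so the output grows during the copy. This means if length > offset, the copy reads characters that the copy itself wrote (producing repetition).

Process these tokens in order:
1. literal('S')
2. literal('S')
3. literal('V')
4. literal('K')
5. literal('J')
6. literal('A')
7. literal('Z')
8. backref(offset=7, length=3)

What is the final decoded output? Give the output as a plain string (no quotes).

Token 1: literal('S'). Output: "S"
Token 2: literal('S'). Output: "SS"
Token 3: literal('V'). Output: "SSV"
Token 4: literal('K'). Output: "SSVK"
Token 5: literal('J'). Output: "SSVKJ"
Token 6: literal('A'). Output: "SSVKJA"
Token 7: literal('Z'). Output: "SSVKJAZ"
Token 8: backref(off=7, len=3). Copied 'SSV' from pos 0. Output: "SSVKJAZSSV"

Answer: SSVKJAZSSV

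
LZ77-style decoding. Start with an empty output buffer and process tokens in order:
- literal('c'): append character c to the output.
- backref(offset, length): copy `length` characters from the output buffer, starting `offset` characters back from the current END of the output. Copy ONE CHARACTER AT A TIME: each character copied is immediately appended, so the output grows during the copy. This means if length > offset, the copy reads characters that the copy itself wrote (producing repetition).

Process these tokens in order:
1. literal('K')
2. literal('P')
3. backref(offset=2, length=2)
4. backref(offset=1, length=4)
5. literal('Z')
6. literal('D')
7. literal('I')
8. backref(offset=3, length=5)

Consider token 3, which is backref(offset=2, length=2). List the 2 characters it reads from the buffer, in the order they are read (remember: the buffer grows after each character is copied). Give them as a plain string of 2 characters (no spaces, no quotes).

Answer: KP

Derivation:
Token 1: literal('K'). Output: "K"
Token 2: literal('P'). Output: "KP"
Token 3: backref(off=2, len=2). Buffer before: "KP" (len 2)
  byte 1: read out[0]='K', append. Buffer now: "KPK"
  byte 2: read out[1]='P', append. Buffer now: "KPKP"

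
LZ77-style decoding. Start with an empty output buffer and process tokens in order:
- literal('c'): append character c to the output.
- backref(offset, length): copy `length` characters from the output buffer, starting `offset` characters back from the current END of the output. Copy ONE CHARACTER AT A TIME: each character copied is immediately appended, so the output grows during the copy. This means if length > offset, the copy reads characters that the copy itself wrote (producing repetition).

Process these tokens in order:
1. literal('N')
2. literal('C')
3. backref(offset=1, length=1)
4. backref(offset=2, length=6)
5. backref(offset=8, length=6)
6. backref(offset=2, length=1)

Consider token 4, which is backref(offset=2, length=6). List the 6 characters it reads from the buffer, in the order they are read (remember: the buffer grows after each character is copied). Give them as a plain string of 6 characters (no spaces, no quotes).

Token 1: literal('N'). Output: "N"
Token 2: literal('C'). Output: "NC"
Token 3: backref(off=1, len=1). Copied 'C' from pos 1. Output: "NCC"
Token 4: backref(off=2, len=6). Buffer before: "NCC" (len 3)
  byte 1: read out[1]='C', append. Buffer now: "NCCC"
  byte 2: read out[2]='C', append. Buffer now: "NCCCC"
  byte 3: read out[3]='C', append. Buffer now: "NCCCCC"
  byte 4: read out[4]='C', append. Buffer now: "NCCCCCC"
  byte 5: read out[5]='C', append. Buffer now: "NCCCCCCC"
  byte 6: read out[6]='C', append. Buffer now: "NCCCCCCCC"

Answer: CCCCCC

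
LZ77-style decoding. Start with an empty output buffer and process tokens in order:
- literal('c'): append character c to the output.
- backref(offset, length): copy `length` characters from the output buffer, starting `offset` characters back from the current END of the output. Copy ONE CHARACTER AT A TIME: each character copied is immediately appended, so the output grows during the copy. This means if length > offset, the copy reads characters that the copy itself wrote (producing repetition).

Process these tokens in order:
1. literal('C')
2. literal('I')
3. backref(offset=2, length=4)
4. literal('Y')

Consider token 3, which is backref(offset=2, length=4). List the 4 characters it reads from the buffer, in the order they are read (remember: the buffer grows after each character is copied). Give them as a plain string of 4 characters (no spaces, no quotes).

Token 1: literal('C'). Output: "C"
Token 2: literal('I'). Output: "CI"
Token 3: backref(off=2, len=4). Buffer before: "CI" (len 2)
  byte 1: read out[0]='C', append. Buffer now: "CIC"
  byte 2: read out[1]='I', append. Buffer now: "CICI"
  byte 3: read out[2]='C', append. Buffer now: "CICIC"
  byte 4: read out[3]='I', append. Buffer now: "CICICI"

Answer: CICI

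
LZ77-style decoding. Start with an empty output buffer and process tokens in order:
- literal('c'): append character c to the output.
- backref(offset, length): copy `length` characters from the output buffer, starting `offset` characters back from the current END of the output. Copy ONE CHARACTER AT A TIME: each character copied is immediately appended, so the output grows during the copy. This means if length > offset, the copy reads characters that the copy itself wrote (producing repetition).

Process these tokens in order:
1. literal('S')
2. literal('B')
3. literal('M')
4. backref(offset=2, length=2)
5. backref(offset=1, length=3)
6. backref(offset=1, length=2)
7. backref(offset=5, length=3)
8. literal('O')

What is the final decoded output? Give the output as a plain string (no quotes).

Answer: SBMBMMMMMMMMMO

Derivation:
Token 1: literal('S'). Output: "S"
Token 2: literal('B'). Output: "SB"
Token 3: literal('M'). Output: "SBM"
Token 4: backref(off=2, len=2). Copied 'BM' from pos 1. Output: "SBMBM"
Token 5: backref(off=1, len=3) (overlapping!). Copied 'MMM' from pos 4. Output: "SBMBMMMM"
Token 6: backref(off=1, len=2) (overlapping!). Copied 'MM' from pos 7. Output: "SBMBMMMMMM"
Token 7: backref(off=5, len=3). Copied 'MMM' from pos 5. Output: "SBMBMMMMMMMMM"
Token 8: literal('O'). Output: "SBMBMMMMMMMMMO"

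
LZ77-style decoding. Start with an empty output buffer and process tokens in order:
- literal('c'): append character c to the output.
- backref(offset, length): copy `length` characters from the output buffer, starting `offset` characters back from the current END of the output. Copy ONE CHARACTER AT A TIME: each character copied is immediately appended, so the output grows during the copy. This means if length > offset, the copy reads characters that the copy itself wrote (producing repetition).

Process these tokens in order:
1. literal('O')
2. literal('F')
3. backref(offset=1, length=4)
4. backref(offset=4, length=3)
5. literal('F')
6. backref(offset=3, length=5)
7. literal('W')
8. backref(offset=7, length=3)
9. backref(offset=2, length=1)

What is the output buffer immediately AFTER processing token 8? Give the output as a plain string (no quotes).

Answer: OFFFFFFFFFFFFFFWFFF

Derivation:
Token 1: literal('O'). Output: "O"
Token 2: literal('F'). Output: "OF"
Token 3: backref(off=1, len=4) (overlapping!). Copied 'FFFF' from pos 1. Output: "OFFFFF"
Token 4: backref(off=4, len=3). Copied 'FFF' from pos 2. Output: "OFFFFFFFF"
Token 5: literal('F'). Output: "OFFFFFFFFF"
Token 6: backref(off=3, len=5) (overlapping!). Copied 'FFFFF' from pos 7. Output: "OFFFFFFFFFFFFFF"
Token 7: literal('W'). Output: "OFFFFFFFFFFFFFFW"
Token 8: backref(off=7, len=3). Copied 'FFF' from pos 9. Output: "OFFFFFFFFFFFFFFWFFF"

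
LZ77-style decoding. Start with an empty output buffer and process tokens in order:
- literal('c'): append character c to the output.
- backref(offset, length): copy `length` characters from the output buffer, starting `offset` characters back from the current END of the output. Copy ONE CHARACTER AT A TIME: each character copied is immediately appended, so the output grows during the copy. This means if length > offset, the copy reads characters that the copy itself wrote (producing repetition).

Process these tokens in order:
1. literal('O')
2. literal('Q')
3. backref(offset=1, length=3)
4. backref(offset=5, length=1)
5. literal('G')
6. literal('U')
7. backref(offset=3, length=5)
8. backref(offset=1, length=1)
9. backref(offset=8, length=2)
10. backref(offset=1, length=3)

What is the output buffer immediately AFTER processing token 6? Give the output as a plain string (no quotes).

Token 1: literal('O'). Output: "O"
Token 2: literal('Q'). Output: "OQ"
Token 3: backref(off=1, len=3) (overlapping!). Copied 'QQQ' from pos 1. Output: "OQQQQ"
Token 4: backref(off=5, len=1). Copied 'O' from pos 0. Output: "OQQQQO"
Token 5: literal('G'). Output: "OQQQQOG"
Token 6: literal('U'). Output: "OQQQQOGU"

Answer: OQQQQOGU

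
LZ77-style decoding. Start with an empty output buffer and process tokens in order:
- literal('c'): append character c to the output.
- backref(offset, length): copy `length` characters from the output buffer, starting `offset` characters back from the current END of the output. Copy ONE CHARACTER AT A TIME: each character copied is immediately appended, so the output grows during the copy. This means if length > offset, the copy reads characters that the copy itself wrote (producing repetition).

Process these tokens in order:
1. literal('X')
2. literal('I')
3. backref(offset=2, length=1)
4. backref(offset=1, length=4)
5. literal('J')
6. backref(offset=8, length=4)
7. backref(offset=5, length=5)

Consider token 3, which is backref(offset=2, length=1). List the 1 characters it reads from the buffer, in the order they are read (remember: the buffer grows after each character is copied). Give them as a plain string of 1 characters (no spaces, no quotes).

Answer: X

Derivation:
Token 1: literal('X'). Output: "X"
Token 2: literal('I'). Output: "XI"
Token 3: backref(off=2, len=1). Buffer before: "XI" (len 2)
  byte 1: read out[0]='X', append. Buffer now: "XIX"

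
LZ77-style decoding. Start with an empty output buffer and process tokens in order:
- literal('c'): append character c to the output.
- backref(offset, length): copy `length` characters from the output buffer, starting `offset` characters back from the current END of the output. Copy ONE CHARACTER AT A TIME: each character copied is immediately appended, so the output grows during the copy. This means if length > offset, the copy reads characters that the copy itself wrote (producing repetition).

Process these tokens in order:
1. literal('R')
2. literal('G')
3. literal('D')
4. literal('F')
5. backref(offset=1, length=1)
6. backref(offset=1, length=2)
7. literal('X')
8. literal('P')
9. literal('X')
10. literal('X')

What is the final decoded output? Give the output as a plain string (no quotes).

Answer: RGDFFFFXPXX

Derivation:
Token 1: literal('R'). Output: "R"
Token 2: literal('G'). Output: "RG"
Token 3: literal('D'). Output: "RGD"
Token 4: literal('F'). Output: "RGDF"
Token 5: backref(off=1, len=1). Copied 'F' from pos 3. Output: "RGDFF"
Token 6: backref(off=1, len=2) (overlapping!). Copied 'FF' from pos 4. Output: "RGDFFFF"
Token 7: literal('X'). Output: "RGDFFFFX"
Token 8: literal('P'). Output: "RGDFFFFXP"
Token 9: literal('X'). Output: "RGDFFFFXPX"
Token 10: literal('X'). Output: "RGDFFFFXPXX"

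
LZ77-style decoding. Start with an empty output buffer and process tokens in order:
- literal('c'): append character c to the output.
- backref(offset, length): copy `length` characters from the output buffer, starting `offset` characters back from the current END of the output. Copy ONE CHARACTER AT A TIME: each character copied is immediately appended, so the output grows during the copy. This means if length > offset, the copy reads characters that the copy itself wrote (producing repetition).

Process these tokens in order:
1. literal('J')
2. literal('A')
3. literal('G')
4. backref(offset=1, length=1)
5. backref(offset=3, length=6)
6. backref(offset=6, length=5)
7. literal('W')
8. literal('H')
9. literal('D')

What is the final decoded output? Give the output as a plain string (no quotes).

Answer: JAGGAGGAGGAGGAGWHD

Derivation:
Token 1: literal('J'). Output: "J"
Token 2: literal('A'). Output: "JA"
Token 3: literal('G'). Output: "JAG"
Token 4: backref(off=1, len=1). Copied 'G' from pos 2. Output: "JAGG"
Token 5: backref(off=3, len=6) (overlapping!). Copied 'AGGAGG' from pos 1. Output: "JAGGAGGAGG"
Token 6: backref(off=6, len=5). Copied 'AGGAG' from pos 4. Output: "JAGGAGGAGGAGGAG"
Token 7: literal('W'). Output: "JAGGAGGAGGAGGAGW"
Token 8: literal('H'). Output: "JAGGAGGAGGAGGAGWH"
Token 9: literal('D'). Output: "JAGGAGGAGGAGGAGWHD"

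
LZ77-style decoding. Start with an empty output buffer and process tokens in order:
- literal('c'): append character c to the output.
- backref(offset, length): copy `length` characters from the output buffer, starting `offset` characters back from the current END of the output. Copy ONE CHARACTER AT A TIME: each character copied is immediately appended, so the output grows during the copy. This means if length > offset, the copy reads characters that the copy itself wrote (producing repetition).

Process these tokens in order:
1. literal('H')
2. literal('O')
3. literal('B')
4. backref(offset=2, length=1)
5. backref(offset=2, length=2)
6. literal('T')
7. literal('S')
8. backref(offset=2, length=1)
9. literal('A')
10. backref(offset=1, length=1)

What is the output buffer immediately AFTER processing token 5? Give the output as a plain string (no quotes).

Token 1: literal('H'). Output: "H"
Token 2: literal('O'). Output: "HO"
Token 3: literal('B'). Output: "HOB"
Token 4: backref(off=2, len=1). Copied 'O' from pos 1. Output: "HOBO"
Token 5: backref(off=2, len=2). Copied 'BO' from pos 2. Output: "HOBOBO"

Answer: HOBOBO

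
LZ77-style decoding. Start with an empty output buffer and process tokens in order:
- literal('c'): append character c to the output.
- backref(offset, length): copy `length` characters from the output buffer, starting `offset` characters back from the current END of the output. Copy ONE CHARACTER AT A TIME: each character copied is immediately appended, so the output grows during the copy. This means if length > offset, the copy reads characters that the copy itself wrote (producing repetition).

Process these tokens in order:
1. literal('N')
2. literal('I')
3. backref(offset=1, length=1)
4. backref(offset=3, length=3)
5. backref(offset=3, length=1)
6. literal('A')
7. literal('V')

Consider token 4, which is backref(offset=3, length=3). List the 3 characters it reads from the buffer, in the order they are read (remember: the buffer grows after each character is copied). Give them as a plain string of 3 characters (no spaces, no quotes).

Answer: NII

Derivation:
Token 1: literal('N'). Output: "N"
Token 2: literal('I'). Output: "NI"
Token 3: backref(off=1, len=1). Copied 'I' from pos 1. Output: "NII"
Token 4: backref(off=3, len=3). Buffer before: "NII" (len 3)
  byte 1: read out[0]='N', append. Buffer now: "NIIN"
  byte 2: read out[1]='I', append. Buffer now: "NIINI"
  byte 3: read out[2]='I', append. Buffer now: "NIINII"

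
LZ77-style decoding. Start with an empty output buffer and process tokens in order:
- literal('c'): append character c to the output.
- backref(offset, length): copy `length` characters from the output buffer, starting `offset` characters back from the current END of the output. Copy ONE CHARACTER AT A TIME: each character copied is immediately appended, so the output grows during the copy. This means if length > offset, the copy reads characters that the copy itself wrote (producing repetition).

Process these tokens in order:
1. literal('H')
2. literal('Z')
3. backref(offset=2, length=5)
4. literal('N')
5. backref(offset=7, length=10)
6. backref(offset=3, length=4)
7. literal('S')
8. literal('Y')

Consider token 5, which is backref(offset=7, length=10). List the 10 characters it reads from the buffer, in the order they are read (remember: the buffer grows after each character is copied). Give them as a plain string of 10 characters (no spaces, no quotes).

Token 1: literal('H'). Output: "H"
Token 2: literal('Z'). Output: "HZ"
Token 3: backref(off=2, len=5) (overlapping!). Copied 'HZHZH' from pos 0. Output: "HZHZHZH"
Token 4: literal('N'). Output: "HZHZHZHN"
Token 5: backref(off=7, len=10). Buffer before: "HZHZHZHN" (len 8)
  byte 1: read out[1]='Z', append. Buffer now: "HZHZHZHNZ"
  byte 2: read out[2]='H', append. Buffer now: "HZHZHZHNZH"
  byte 3: read out[3]='Z', append. Buffer now: "HZHZHZHNZHZ"
  byte 4: read out[4]='H', append. Buffer now: "HZHZHZHNZHZH"
  byte 5: read out[5]='Z', append. Buffer now: "HZHZHZHNZHZHZ"
  byte 6: read out[6]='H', append. Buffer now: "HZHZHZHNZHZHZH"
  byte 7: read out[7]='N', append. Buffer now: "HZHZHZHNZHZHZHN"
  byte 8: read out[8]='Z', append. Buffer now: "HZHZHZHNZHZHZHNZ"
  byte 9: read out[9]='H', append. Buffer now: "HZHZHZHNZHZHZHNZH"
  byte 10: read out[10]='Z', append. Buffer now: "HZHZHZHNZHZHZHNZHZ"

Answer: ZHZHZHNZHZ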